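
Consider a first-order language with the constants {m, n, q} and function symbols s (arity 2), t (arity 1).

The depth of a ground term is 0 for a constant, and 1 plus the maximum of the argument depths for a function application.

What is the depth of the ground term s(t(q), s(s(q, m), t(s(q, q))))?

depth(t(q)) = 1 + depth(q) = 1 + 0 = 1
depth(s(q, m)) = 1 + max(0, 0) = 1
depth(s(q, q)) = 1 + max(0, 0) = 1
depth(t(s(q, q))) = 1 + depth(s(q, q)) = 1 + 1 = 2
depth(s(s(q, m), t(s(q, q)))) = 1 + max(1, 2) = 3
depth(s(t(q), s(s(q, m), t(s(q, q))))) = 1 + max(1, 3) = 4

4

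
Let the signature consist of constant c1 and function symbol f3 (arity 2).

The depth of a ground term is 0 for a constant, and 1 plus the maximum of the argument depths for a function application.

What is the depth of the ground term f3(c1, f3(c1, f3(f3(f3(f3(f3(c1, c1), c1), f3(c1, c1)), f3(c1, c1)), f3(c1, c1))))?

7

depth(f3(c1, c1)) = 1 + max(0, 0) = 1
depth(f3(f3(c1, c1), c1)) = 1 + max(1, 0) = 2
depth(f3(f3(f3(c1, c1), c1), f3(c1, c1))) = 1 + max(2, 1) = 3
depth(f3(f3(f3(f3(c1, c1), c1), f3(c1, c1)), f3(c1, c1))) = 1 + max(3, 1) = 4
depth(f3(f3(f3(f3(f3(c1, c1), c1), f3(c1, c1)), f3(c1, c1)), f3(c1, c1))) = 1 + max(4, 1) = 5
depth(f3(c1, f3(f3(f3(f3(f3(c1, c1), c1), f3(c1, c1)), f3(c1, c1)), f3(c1, c1)))) = 1 + max(0, 5) = 6
depth(f3(c1, f3(c1, f3(f3(f3(f3(f3(c1, c1), c1), f3(c1, c1)), f3(c1, c1)), f3(c1, c1))))) = 1 + max(0, 6) = 7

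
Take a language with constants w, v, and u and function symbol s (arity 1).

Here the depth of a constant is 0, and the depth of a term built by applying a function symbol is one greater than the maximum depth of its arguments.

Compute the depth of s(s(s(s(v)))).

depth(s(v)) = 1 + depth(v) = 1 + 0 = 1
depth(s(s(v))) = 1 + depth(s(v)) = 1 + 1 = 2
depth(s(s(s(v)))) = 1 + depth(s(s(v))) = 1 + 2 = 3
depth(s(s(s(s(v))))) = 1 + depth(s(s(s(v)))) = 1 + 3 = 4

4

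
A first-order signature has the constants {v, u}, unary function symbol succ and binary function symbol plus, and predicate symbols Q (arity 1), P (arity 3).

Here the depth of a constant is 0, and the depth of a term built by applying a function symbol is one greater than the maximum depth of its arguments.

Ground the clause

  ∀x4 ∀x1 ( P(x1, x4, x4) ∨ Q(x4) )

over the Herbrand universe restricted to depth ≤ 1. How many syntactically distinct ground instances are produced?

Ground terms of depth ≤ 1:
  If N_k denotes the number of depth-≤k ground terms, the 2 constants give N_0 = 2, and each function symbol of arity r contributes N_{k-1}^r new terms at level k: N_k = 2 + N_{k-1} + N_{k-1}^2.
  N_0 = 2
  N_1 = 2 + 2 + 2^2 = 8
So there are 8 ground terms available for substitution.
Each of x4, x1 ranges independently over the available ground terms, and distinct assignments produce distinct instances.
Number of ground instances = 8^2 = 64.

64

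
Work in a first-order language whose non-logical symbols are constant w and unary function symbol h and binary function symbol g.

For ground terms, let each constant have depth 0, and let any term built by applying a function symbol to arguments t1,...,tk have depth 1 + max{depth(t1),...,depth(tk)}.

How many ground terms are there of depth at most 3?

Let N_k count ground terms of depth at most k. Each non-constant term of depth ≤ k is some function symbol applied to depth-≤(k−1) arguments, giving N_k = 1 + N_{k-1} + N_{k-1}^2.
N_0 = 1
N_1 = 1 + 1 + 1^2 = 3
N_2 = 1 + 3 + 3^2 = 13
N_3 = 1 + 13 + 13^2 = 183

183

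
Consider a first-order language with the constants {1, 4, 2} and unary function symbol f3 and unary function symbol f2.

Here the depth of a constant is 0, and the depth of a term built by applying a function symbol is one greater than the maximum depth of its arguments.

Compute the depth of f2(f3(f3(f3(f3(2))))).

5

depth(f3(2)) = 1 + depth(2) = 1 + 0 = 1
depth(f3(f3(2))) = 1 + depth(f3(2)) = 1 + 1 = 2
depth(f3(f3(f3(2)))) = 1 + depth(f3(f3(2))) = 1 + 2 = 3
depth(f3(f3(f3(f3(2))))) = 1 + depth(f3(f3(f3(2)))) = 1 + 3 = 4
depth(f2(f3(f3(f3(f3(2)))))) = 1 + depth(f3(f3(f3(f3(2))))) = 1 + 4 = 5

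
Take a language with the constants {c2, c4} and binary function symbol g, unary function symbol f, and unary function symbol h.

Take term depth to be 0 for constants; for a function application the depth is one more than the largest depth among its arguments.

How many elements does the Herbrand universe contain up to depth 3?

Let N_k count ground terms of depth at most k. Each non-constant term of depth ≤ k is some function symbol applied to depth-≤(k−1) arguments, giving N_k = 2 + N_{k-1}^2 + N_{k-1} + N_{k-1}.
N_0 = 2
N_1 = 2 + 2^2 + 2 + 2 = 10
N_2 = 2 + 10^2 + 10 + 10 = 122
N_3 = 2 + 122^2 + 122 + 122 = 15130

15130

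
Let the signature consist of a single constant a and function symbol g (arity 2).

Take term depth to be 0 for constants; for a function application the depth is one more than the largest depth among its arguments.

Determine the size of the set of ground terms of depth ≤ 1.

Write N_k for the number of ground terms of depth ≤ k. A term of depth ≤ k is either a constant or a function symbol applied to arguments of depth ≤ k−1, so N_k = 1 + N_{k-1}^2.
N_0 = 1
N_1 = 1 + 1^2 = 2
Explicitly: a, g(a, a).

2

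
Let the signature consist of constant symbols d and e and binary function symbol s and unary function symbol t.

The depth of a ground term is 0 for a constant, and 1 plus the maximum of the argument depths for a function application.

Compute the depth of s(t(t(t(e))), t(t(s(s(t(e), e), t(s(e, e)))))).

depth(t(e)) = 1 + depth(e) = 1 + 0 = 1
depth(t(t(e))) = 1 + depth(t(e)) = 1 + 1 = 2
depth(t(t(t(e)))) = 1 + depth(t(t(e))) = 1 + 2 = 3
depth(s(t(e), e)) = 1 + max(1, 0) = 2
depth(s(e, e)) = 1 + max(0, 0) = 1
depth(t(s(e, e))) = 1 + depth(s(e, e)) = 1 + 1 = 2
depth(s(s(t(e), e), t(s(e, e)))) = 1 + max(2, 2) = 3
depth(t(s(s(t(e), e), t(s(e, e))))) = 1 + depth(s(s(t(e), e), t(s(e, e)))) = 1 + 3 = 4
depth(t(t(s(s(t(e), e), t(s(e, e)))))) = 1 + depth(t(s(s(t(e), e), t(s(e, e))))) = 1 + 4 = 5
depth(s(t(t(t(e))), t(t(s(s(t(e), e), t(s(e, e))))))) = 1 + max(3, 5) = 6

6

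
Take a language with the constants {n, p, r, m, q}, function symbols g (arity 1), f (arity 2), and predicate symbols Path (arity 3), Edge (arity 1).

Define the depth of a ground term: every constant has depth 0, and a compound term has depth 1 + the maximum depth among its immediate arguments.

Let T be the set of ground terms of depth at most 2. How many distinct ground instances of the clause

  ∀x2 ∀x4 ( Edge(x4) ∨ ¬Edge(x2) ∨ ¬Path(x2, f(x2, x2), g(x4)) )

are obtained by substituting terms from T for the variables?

1600225

Ground terms of depth ≤ 2:
  Let N_k = |{terms of depth ≤ k}|. Then N_0 = 5 and N_k = 5 + N_{k-1} + N_{k-1}^2 for k ≥ 1 (one summand per function symbol, arity giving the exponent).
  N_0 = 5
  N_1 = 5 + 5 + 5^2 = 35
  N_2 = 5 + 35 + 35^2 = 1265
So there are 1265 ground terms available for substitution.
Each of x2, x4 ranges independently over the available ground terms, and distinct assignments produce distinct instances.
Number of ground instances = 1265^2 = 1600225.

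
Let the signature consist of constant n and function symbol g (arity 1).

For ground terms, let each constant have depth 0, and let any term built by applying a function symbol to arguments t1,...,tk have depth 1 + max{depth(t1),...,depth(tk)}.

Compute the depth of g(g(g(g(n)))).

4

depth(g(n)) = 1 + depth(n) = 1 + 0 = 1
depth(g(g(n))) = 1 + depth(g(n)) = 1 + 1 = 2
depth(g(g(g(n)))) = 1 + depth(g(g(n))) = 1 + 2 = 3
depth(g(g(g(g(n))))) = 1 + depth(g(g(g(n)))) = 1 + 3 = 4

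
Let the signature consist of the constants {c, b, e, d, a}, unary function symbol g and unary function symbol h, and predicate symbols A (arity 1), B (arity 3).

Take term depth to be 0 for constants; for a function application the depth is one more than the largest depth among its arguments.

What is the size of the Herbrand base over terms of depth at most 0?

130

First count ground terms of depth ≤ 0.
Write N_k for the number of ground terms of depth ≤ k. A term of depth ≤ k is either a constant or a function symbol applied to arguments of depth ≤ k−1, so N_k = 5 + N_{k-1} + N_{k-1}.
N_0 = 5
So |H| = 5.
Ground atoms are formed by filling each argument slot of a predicate with a term from H, so an r-ary predicate gives |H|^r atoms:
  A: 5;  B: 5^3 = 125
Total ground atoms: 5 + 125 = 130.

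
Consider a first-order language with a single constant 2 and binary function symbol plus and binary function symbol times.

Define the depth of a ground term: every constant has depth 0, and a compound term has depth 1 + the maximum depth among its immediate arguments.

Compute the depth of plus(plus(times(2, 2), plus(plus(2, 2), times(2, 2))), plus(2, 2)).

4

depth(times(2, 2)) = 1 + max(0, 0) = 1
depth(plus(2, 2)) = 1 + max(0, 0) = 1
depth(plus(plus(2, 2), times(2, 2))) = 1 + max(1, 1) = 2
depth(plus(times(2, 2), plus(plus(2, 2), times(2, 2)))) = 1 + max(1, 2) = 3
depth(plus(plus(times(2, 2), plus(plus(2, 2), times(2, 2))), plus(2, 2))) = 1 + max(3, 1) = 4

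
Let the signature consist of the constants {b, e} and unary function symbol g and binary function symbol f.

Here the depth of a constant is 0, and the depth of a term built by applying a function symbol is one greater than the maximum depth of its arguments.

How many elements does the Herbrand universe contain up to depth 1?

Count level by level. With function symbols g/1, f/2, the terms of depth ≤ k are the 2 constants together with each function applied to depth-≤(k−1) tuples, so N_k = 2 + N_{k-1} + N_{k-1}^2.
N_0 = 2
N_1 = 2 + 2 + 2^2 = 8
Explicitly: b, e, g(b), g(e), f(b, b), f(b, e), f(e, b), f(e, e).

8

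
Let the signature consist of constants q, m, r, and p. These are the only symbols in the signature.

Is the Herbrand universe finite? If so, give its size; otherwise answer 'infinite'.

4

There are no function symbols, so every ground term is one of the 4 constants.
The Herbrand universe is {q, m, r, p}, which is finite with 4 elements.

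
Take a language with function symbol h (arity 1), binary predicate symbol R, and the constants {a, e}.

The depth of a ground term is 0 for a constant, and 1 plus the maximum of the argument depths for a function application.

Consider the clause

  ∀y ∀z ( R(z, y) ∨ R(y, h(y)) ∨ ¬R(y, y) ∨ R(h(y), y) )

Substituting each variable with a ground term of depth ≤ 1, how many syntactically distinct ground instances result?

Ground terms of depth ≤ 1:
  Write N_k for the number of ground terms of depth ≤ k. A term of depth ≤ k is either a constant or a function symbol applied to arguments of depth ≤ k−1, so N_k = 2 + N_{k-1}.
  N_0 = 2
  N_1 = 2 + 2 = 4
  Explicitly: a, e, h(a), h(e).
So there are 4 ground terms available for substitution.
The body mentions every one of the 2 quantified variables; since ground terms form a free algebra, no two substitutions collapse to the same formula.
Number of ground instances = 4^2 = 16.

16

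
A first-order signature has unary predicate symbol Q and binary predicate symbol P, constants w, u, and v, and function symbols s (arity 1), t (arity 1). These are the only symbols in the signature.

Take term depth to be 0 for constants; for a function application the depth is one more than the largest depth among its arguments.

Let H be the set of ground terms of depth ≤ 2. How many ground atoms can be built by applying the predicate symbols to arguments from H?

First count ground terms of depth ≤ 2.
Let N_k count ground terms of depth at most k. Each non-constant term of depth ≤ k is some function symbol applied to depth-≤(k−1) arguments, giving N_k = 3 + N_{k-1} + N_{k-1}.
N_0 = 3
N_1 = 3 + 3 + 3 = 9
N_2 = 3 + 9 + 9 = 21
So |H| = 21.
Ground atoms are formed by filling each argument slot of a predicate with a term from H, so an r-ary predicate gives |H|^r atoms:
  Q: 21;  P: 21^2 = 441
Total ground atoms: 21 + 441 = 462.

462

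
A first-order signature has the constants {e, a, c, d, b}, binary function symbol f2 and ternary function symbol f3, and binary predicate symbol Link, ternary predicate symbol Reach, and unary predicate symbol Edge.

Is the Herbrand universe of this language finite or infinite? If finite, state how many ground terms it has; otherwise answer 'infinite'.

infinite

The signature has at least one function symbol (f2, arity 2) and at least one constant (e).
Iterating f2 gives infinitely many distinct ground terms: e, f2(e, e), f2(f2(e, e), f2(e, e)), ...
So the Herbrand universe is infinite.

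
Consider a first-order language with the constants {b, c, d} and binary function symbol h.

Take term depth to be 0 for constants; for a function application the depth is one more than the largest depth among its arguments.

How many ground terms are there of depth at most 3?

If N_k denotes the number of depth-≤k ground terms, the 3 constants give N_0 = 3, and each function symbol of arity r contributes N_{k-1}^r new terms at level k: N_k = 3 + N_{k-1}^2.
N_0 = 3
N_1 = 3 + 3^2 = 12
N_2 = 3 + 12^2 = 147
N_3 = 3 + 147^2 = 21612

21612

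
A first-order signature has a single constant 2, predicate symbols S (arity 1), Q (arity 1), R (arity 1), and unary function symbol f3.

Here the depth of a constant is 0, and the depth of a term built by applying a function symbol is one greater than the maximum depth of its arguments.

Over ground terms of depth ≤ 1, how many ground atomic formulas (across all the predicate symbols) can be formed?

6

First count ground terms of depth ≤ 1.
Write N_k for the number of ground terms of depth ≤ k. A term of depth ≤ k is either a constant or a function symbol applied to arguments of depth ≤ k−1, so N_k = 1 + N_{k-1}.
N_0 = 1
N_1 = 1 + 1 = 2
Explicitly: 2, f3(2).
So |H| = 2.
For each predicate symbol, the number of ground atoms is |H| raised to its arity; summing:
  S: 2;  Q: 2;  R: 2
Total ground atoms: 2 + 2 + 2 = 6.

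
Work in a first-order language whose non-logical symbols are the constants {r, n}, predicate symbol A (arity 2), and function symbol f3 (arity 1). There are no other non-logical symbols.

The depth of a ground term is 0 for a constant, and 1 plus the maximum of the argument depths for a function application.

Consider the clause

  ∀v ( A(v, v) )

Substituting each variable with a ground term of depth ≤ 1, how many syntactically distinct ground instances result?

Ground terms of depth ≤ 1:
  Write N_k for the number of ground terms of depth ≤ k. A term of depth ≤ k is either a constant or a function symbol applied to arguments of depth ≤ k−1, so N_k = 2 + N_{k-1}.
  N_0 = 2
  N_1 = 2 + 2 = 4
So there are 4 ground terms available for substitution.
The clause has 1 distinct variable (v), which appears in the body. In the free term algebra distinct substitutions yield syntactically distinct ground instances.
Number of ground instances = 4.

4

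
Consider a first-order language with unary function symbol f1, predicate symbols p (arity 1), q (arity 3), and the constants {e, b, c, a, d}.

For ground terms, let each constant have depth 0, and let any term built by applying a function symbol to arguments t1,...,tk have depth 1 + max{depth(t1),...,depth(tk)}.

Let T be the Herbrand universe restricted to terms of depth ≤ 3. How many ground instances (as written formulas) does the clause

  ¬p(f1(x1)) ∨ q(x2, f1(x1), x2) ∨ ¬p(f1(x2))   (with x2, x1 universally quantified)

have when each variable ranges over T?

400

Ground terms of depth ≤ 3:
  If N_k denotes the number of depth-≤k ground terms, the 5 constants give N_0 = 5, and each function symbol of arity r contributes N_{k-1}^r new terms at level k: N_k = 5 + N_{k-1}.
  N_0 = 5
  N_1 = 5 + 5 = 10
  N_2 = 5 + 10 = 15
  N_3 = 5 + 15 = 20
So there are 20 ground terms available for substitution.
The clause has 2 distinct variables (x2, x1), each appearing in the body. In the free term algebra distinct substitutions yield syntactically distinct ground instances.
Number of ground instances = 20^2 = 400.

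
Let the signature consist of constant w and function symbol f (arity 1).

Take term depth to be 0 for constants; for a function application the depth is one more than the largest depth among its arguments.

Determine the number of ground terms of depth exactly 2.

1

Write N_k for the number of ground terms of depth ≤ k. A term of depth ≤ k is either a constant or a function symbol applied to arguments of depth ≤ k−1, so N_k = 1 + N_{k-1}.
N_0 = 1
N_1 = 1 + 1 = 2
N_2 = 1 + 2 = 3
Terms of depth exactly 2: N_2 − N_1 = 3 − 2 = 1.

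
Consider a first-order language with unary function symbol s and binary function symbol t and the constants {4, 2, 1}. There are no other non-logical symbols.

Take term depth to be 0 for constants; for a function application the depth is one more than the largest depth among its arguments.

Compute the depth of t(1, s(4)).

depth(s(4)) = 1 + depth(4) = 1 + 0 = 1
depth(t(1, s(4))) = 1 + max(0, 1) = 2

2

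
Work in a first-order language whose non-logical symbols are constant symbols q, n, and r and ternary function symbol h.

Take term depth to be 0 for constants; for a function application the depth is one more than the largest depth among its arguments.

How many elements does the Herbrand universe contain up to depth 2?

Count level by level. With function symbols h/3, the terms of depth ≤ k are the 3 constants together with each function applied to depth-≤(k−1) tuples, so N_k = 3 + N_{k-1}^3.
N_0 = 3
N_1 = 3 + 3^3 = 30
N_2 = 3 + 30^3 = 27003

27003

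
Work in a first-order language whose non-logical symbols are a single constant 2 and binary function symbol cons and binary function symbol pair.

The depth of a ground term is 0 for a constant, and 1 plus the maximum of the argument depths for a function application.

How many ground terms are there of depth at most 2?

19

Count level by level. With function symbols cons/2, pair/2, the terms of depth ≤ k are the 1 constant together with each function applied to depth-≤(k−1) tuples, so N_k = 1 + N_{k-1}^2 + N_{k-1}^2.
N_0 = 1
N_1 = 1 + 1^2 + 1^2 = 3
N_2 = 1 + 3^2 + 3^2 = 19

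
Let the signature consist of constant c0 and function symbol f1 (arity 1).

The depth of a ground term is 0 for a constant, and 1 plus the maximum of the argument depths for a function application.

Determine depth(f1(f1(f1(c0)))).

3

depth(f1(c0)) = 1 + depth(c0) = 1 + 0 = 1
depth(f1(f1(c0))) = 1 + depth(f1(c0)) = 1 + 1 = 2
depth(f1(f1(f1(c0)))) = 1 + depth(f1(f1(c0))) = 1 + 2 = 3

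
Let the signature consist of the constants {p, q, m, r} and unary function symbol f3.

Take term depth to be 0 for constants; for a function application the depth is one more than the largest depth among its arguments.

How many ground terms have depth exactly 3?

4

Count level by level. With function symbols f3/1, the terms of depth ≤ k are the 4 constants together with each function applied to depth-≤(k−1) tuples, so N_k = 4 + N_{k-1}.
N_0 = 4
N_1 = 4 + 4 = 8
N_2 = 4 + 8 = 12
N_3 = 4 + 12 = 16
Terms of depth exactly 3: N_3 − N_2 = 16 − 12 = 4.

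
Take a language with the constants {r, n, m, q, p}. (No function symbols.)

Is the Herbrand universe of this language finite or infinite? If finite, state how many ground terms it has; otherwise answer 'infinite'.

There are no function symbols, so every ground term is one of the 5 constants.
The Herbrand universe is {r, n, m, q, p}, which is finite with 5 elements.

5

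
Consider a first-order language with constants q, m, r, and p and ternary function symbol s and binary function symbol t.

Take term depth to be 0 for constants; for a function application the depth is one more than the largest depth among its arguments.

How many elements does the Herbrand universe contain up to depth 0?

Let N_k = |{terms of depth ≤ k}|. Then N_0 = 4 and N_k = 4 + N_{k-1}^3 + N_{k-1}^2 for k ≥ 1 (one summand per function symbol, arity giving the exponent).
N_0 = 4

4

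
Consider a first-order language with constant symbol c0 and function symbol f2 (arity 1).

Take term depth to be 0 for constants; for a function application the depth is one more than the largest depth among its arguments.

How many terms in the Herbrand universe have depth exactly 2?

1

Write N_k for the number of ground terms of depth ≤ k. A term of depth ≤ k is either a constant or a function symbol applied to arguments of depth ≤ k−1, so N_k = 1 + N_{k-1}.
N_0 = 1
N_1 = 1 + 1 = 2
N_2 = 1 + 2 = 3
Terms of depth exactly 2: N_2 − N_1 = 3 − 2 = 1.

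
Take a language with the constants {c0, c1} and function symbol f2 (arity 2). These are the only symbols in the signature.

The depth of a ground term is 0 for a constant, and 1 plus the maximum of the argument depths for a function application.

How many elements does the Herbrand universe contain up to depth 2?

38

Write N_k for the number of ground terms of depth ≤ k. A term of depth ≤ k is either a constant or a function symbol applied to arguments of depth ≤ k−1, so N_k = 2 + N_{k-1}^2.
N_0 = 2
N_1 = 2 + 2^2 = 6
N_2 = 2 + 6^2 = 38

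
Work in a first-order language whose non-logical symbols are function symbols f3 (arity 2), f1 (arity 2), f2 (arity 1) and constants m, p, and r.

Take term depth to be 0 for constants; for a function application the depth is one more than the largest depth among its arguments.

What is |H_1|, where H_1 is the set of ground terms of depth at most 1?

Let N_k = |{terms of depth ≤ k}|. Then N_0 = 3 and N_k = 3 + N_{k-1}^2 + N_{k-1}^2 + N_{k-1} for k ≥ 1 (one summand per function symbol, arity giving the exponent).
N_0 = 3
N_1 = 3 + 3^2 + 3^2 + 3 = 24

24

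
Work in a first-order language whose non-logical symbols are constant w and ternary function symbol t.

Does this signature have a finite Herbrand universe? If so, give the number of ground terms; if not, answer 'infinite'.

infinite

The signature has at least one function symbol (t, arity 3) and at least one constant (w).
Iterating t gives infinitely many distinct ground terms: w, t(w, w, w), t(t(w, w, w), t(w, w, w), t(w, w, w)), ...
So the Herbrand universe is infinite.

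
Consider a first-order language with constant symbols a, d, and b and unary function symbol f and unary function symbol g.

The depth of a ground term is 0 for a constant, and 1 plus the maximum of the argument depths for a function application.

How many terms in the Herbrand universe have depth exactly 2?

12

Let N_k count ground terms of depth at most k. Each non-constant term of depth ≤ k is some function symbol applied to depth-≤(k−1) arguments, giving N_k = 3 + N_{k-1} + N_{k-1}.
N_0 = 3
N_1 = 3 + 3 + 3 = 9
N_2 = 3 + 9 + 9 = 21
Terms of depth exactly 2: N_2 − N_1 = 21 − 9 = 12.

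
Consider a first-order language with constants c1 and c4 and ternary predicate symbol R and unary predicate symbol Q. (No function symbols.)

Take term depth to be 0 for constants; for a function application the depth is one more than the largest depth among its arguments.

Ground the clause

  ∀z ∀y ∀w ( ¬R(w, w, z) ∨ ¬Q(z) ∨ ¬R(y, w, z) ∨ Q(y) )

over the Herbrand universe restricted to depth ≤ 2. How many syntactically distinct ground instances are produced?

8

Ground terms of depth ≤ 2:
  With no function symbols every ground term is a constant, so there are exactly 2 ground terms at every depth bound.
  N_0 = 2
  N_1 = 2
  N_2 = 2
  Explicitly: c1, c4.
So there are 2 ground terms available for substitution.
Each of z, y, w ranges independently over the available ground terms, and distinct assignments produce distinct instances.
Number of ground instances = 2^3 = 8.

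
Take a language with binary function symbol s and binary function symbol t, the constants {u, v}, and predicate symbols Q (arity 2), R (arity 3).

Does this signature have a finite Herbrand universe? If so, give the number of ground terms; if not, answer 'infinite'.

infinite

The signature has at least one function symbol (s, arity 2) and at least one constant (u).
Iterating s gives infinitely many distinct ground terms: u, s(u, u), s(s(u, u), s(u, u)), ...
So the Herbrand universe is infinite.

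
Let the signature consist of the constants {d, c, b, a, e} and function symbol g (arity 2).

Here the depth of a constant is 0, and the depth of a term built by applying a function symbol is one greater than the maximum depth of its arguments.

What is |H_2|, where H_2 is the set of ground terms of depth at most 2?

Let N_k count ground terms of depth at most k. Each non-constant term of depth ≤ k is some function symbol applied to depth-≤(k−1) arguments, giving N_k = 5 + N_{k-1}^2.
N_0 = 5
N_1 = 5 + 5^2 = 30
N_2 = 5 + 30^2 = 905

905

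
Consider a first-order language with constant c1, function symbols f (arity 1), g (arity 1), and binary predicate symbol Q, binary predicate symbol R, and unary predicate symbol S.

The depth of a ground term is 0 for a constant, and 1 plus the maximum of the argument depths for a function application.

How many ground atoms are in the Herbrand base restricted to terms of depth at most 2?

105

First count ground terms of depth ≤ 2.
If N_k denotes the number of depth-≤k ground terms, the 1 constant gives N_0 = 1, and each function symbol of arity r contributes N_{k-1}^r new terms at level k: N_k = 1 + N_{k-1} + N_{k-1}.
N_0 = 1
N_1 = 1 + 1 + 1 = 3
N_2 = 1 + 3 + 3 = 7
Explicitly: c1, f(c1), f(f(c1)), f(g(c1)), g(c1), g(f(c1)), g(g(c1)).
So |H| = 7.
A ground atom is a predicate applied to a tuple of terms from H, so the count is the sum over predicates of |H|^arity:
  Q: 7^2 = 49;  R: 7^2 = 49;  S: 7
Total ground atoms: 49 + 49 + 7 = 105.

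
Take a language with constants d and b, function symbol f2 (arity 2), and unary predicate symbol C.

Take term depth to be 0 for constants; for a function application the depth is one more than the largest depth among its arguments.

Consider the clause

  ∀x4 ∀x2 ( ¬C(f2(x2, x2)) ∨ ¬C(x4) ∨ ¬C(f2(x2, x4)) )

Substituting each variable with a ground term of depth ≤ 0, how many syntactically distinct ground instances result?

Ground terms of depth ≤ 0:
  If N_k denotes the number of depth-≤k ground terms, the 2 constants give N_0 = 2, and each function symbol of arity r contributes N_{k-1}^r new terms at level k: N_k = 2 + N_{k-1}^2.
  N_0 = 2
  Explicitly: d, b.
So there are 2 ground terms available for substitution.
Each of x4, x2 ranges independently over the available ground terms, and distinct assignments produce distinct instances.
Number of ground instances = 2^2 = 4.

4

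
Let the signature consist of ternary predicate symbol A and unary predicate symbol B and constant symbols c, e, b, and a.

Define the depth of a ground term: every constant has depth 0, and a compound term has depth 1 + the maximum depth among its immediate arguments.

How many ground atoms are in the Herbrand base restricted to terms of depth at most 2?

First count ground terms of depth ≤ 2.
With no function symbols every ground term is a constant, so there are exactly 4 ground terms at every depth bound.
N_0 = 4
N_1 = 4
N_2 = 4
Explicitly: c, e, b, a.
So |H| = 4.
Each predicate of arity r yields |H|^r ground atoms (one per choice of an r-tuple from H):
  A: 4^3 = 64;  B: 4
Total ground atoms: 64 + 4 = 68.

68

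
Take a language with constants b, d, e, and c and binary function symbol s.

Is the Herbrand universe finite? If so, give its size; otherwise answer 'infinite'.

The signature has at least one function symbol (s, arity 2) and at least one constant (b).
Iterating s gives infinitely many distinct ground terms: b, s(b, b), s(s(b, b), s(b, b)), ...
So the Herbrand universe is infinite.

infinite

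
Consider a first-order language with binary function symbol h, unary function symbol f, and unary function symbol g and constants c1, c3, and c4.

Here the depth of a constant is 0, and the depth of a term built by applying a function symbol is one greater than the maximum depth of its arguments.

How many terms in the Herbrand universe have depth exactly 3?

Write N_k for the number of ground terms of depth ≤ k. A term of depth ≤ k is either a constant or a function symbol applied to arguments of depth ≤ k−1, so N_k = 3 + N_{k-1}^2 + N_{k-1} + N_{k-1}.
N_0 = 3
N_1 = 3 + 3^2 + 3 + 3 = 18
N_2 = 3 + 18^2 + 18 + 18 = 363
N_3 = 3 + 363^2 + 363 + 363 = 132498
Terms of depth exactly 3: N_3 − N_2 = 132498 − 363 = 132135.

132135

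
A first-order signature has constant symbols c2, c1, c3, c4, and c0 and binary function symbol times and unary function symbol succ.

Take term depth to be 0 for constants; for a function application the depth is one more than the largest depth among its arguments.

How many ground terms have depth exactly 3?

1600230

Write N_k for the number of ground terms of depth ≤ k. A term of depth ≤ k is either a constant or a function symbol applied to arguments of depth ≤ k−1, so N_k = 5 + N_{k-1}^2 + N_{k-1}.
N_0 = 5
N_1 = 5 + 5^2 + 5 = 35
N_2 = 5 + 35^2 + 35 = 1265
N_3 = 5 + 1265^2 + 1265 = 1601495
Terms of depth exactly 3: N_3 − N_2 = 1601495 − 1265 = 1600230.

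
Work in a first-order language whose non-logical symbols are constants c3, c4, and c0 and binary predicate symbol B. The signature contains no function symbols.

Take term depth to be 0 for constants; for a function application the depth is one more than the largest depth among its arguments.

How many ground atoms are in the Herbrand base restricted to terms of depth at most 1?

9

First count ground terms of depth ≤ 1.
With no function symbols every ground term is a constant, so there are exactly 3 ground terms at every depth bound.
N_0 = 3
N_1 = 3
So |H| = 3.
Each predicate of arity r yields |H|^r ground atoms (one per choice of an r-tuple from H):
  B: 3^2 = 9
Total ground atoms: 9.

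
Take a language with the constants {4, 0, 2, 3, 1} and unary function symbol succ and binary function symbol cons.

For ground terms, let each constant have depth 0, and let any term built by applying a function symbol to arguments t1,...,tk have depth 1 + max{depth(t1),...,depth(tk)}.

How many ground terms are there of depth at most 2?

1265

Write N_k for the number of ground terms of depth ≤ k. A term of depth ≤ k is either a constant or a function symbol applied to arguments of depth ≤ k−1, so N_k = 5 + N_{k-1} + N_{k-1}^2.
N_0 = 5
N_1 = 5 + 5 + 5^2 = 35
N_2 = 5 + 35 + 35^2 = 1265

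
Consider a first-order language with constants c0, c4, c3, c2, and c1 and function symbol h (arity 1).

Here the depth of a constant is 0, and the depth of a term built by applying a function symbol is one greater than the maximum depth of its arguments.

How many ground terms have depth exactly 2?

Let N_k = |{terms of depth ≤ k}|. Then N_0 = 5 and N_k = 5 + N_{k-1} for k ≥ 1 (one summand per function symbol, arity giving the exponent).
N_0 = 5
N_1 = 5 + 5 = 10
N_2 = 5 + 10 = 15
Terms of depth exactly 2: N_2 − N_1 = 15 − 10 = 5.

5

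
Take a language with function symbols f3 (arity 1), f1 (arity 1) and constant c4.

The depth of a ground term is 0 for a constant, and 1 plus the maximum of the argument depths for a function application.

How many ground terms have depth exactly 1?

2

Let N_k count ground terms of depth at most k. Each non-constant term of depth ≤ k is some function symbol applied to depth-≤(k−1) arguments, giving N_k = 1 + N_{k-1} + N_{k-1}.
N_0 = 1
N_1 = 1 + 1 + 1 = 3
Terms of depth exactly 1: N_1 − N_0 = 3 − 1 = 2.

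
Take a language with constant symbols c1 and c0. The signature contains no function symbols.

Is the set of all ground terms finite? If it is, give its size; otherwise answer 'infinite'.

2

There are no function symbols, so every ground term is one of the 2 constants.
The Herbrand universe is {c1, c0}, which is finite with 2 elements.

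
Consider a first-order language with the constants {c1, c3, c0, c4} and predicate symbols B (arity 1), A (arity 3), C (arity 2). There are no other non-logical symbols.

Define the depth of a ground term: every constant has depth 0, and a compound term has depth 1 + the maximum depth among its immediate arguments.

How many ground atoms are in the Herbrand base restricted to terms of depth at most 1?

First count ground terms of depth ≤ 1.
With no function symbols every ground term is a constant, so there are exactly 4 ground terms at every depth bound.
N_0 = 4
N_1 = 4
Explicitly: c1, c3, c0, c4.
So |H| = 4.
Each predicate of arity r yields |H|^r ground atoms (one per choice of an r-tuple from H):
  B: 4;  A: 4^3 = 64;  C: 4^2 = 16
Total ground atoms: 4 + 64 + 16 = 84.

84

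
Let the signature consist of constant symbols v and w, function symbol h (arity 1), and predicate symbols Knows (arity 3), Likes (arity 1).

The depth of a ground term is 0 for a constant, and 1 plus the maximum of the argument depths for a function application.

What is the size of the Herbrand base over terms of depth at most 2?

222

First count ground terms of depth ≤ 2.
Let N_k count ground terms of depth at most k. Each non-constant term of depth ≤ k is some function symbol applied to depth-≤(k−1) arguments, giving N_k = 2 + N_{k-1}.
N_0 = 2
N_1 = 2 + 2 = 4
N_2 = 2 + 4 = 6
Explicitly: v, w, h(v), h(w), h(h(v)), h(h(w)).
So |H| = 6.
For each predicate symbol, the number of ground atoms is |H| raised to its arity; summing:
  Knows: 6^3 = 216;  Likes: 6
Total ground atoms: 216 + 6 = 222.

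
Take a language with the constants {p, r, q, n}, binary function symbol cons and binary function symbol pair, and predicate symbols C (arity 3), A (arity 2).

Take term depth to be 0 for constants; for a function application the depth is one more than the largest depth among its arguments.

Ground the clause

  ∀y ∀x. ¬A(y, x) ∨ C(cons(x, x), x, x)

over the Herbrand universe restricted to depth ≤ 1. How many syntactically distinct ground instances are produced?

1296

Ground terms of depth ≤ 1:
  Let N_k count ground terms of depth at most k. Each non-constant term of depth ≤ k is some function symbol applied to depth-≤(k−1) arguments, giving N_k = 4 + N_{k-1}^2 + N_{k-1}^2.
  N_0 = 4
  N_1 = 4 + 4^2 + 4^2 = 36
So there are 36 ground terms available for substitution.
There are 2 variables to instantiate (y, x), each occurring in at least one literal, so different choices give different ground instances.
Number of ground instances = 36^2 = 1296.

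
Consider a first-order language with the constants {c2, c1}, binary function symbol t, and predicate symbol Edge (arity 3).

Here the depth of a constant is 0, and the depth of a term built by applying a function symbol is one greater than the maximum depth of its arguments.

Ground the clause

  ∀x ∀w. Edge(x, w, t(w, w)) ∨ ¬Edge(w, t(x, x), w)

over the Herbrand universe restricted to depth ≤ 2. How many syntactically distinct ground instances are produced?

1444

Ground terms of depth ≤ 2:
  Count level by level. With function symbols t/2, the terms of depth ≤ k are the 2 constants together with each function applied to depth-≤(k−1) tuples, so N_k = 2 + N_{k-1}^2.
  N_0 = 2
  N_1 = 2 + 2^2 = 6
  N_2 = 2 + 6^2 = 38
So there are 38 ground terms available for substitution.
Each of x, w ranges independently over the available ground terms, and distinct assignments produce distinct instances.
Number of ground instances = 38^2 = 1444.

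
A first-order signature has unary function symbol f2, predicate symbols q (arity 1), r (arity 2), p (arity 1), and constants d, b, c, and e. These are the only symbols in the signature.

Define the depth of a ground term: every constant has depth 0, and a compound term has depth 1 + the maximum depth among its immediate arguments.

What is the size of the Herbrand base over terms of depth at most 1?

First count ground terms of depth ≤ 1.
Let N_k count ground terms of depth at most k. Each non-constant term of depth ≤ k is some function symbol applied to depth-≤(k−1) arguments, giving N_k = 4 + N_{k-1}.
N_0 = 4
N_1 = 4 + 4 = 8
So |H| = 8.
For each predicate symbol, the number of ground atoms is |H| raised to its arity; summing:
  q: 8;  r: 8^2 = 64;  p: 8
Total ground atoms: 8 + 64 + 8 = 80.

80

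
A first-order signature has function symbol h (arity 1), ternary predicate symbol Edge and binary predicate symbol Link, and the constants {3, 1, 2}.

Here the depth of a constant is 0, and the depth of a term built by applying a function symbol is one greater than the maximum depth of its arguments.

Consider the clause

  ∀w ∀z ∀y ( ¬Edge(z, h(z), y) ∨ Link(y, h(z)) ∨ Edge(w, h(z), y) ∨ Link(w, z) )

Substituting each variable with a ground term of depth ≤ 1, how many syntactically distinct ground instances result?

Ground terms of depth ≤ 1:
  Count level by level. With function symbols h/1, the terms of depth ≤ k are the 3 constants together with each function applied to depth-≤(k−1) tuples, so N_k = 3 + N_{k-1}.
  N_0 = 3
  N_1 = 3 + 3 = 6
  Explicitly: 3, 1, 2, h(3), h(1), h(2).
So there are 6 ground terms available for substitution.
The body mentions every one of the 3 quantified variables; since ground terms form a free algebra, no two substitutions collapse to the same formula.
Number of ground instances = 6^3 = 216.

216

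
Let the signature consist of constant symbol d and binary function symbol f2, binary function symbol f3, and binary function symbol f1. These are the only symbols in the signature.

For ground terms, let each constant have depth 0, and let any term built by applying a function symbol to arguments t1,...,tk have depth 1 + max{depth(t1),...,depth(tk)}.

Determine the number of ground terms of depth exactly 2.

Let N_k count ground terms of depth at most k. Each non-constant term of depth ≤ k is some function symbol applied to depth-≤(k−1) arguments, giving N_k = 1 + N_{k-1}^2 + N_{k-1}^2 + N_{k-1}^2.
N_0 = 1
N_1 = 1 + 1^2 + 1^2 + 1^2 = 4
N_2 = 1 + 4^2 + 4^2 + 4^2 = 49
Terms of depth exactly 2: N_2 − N_1 = 49 − 4 = 45.

45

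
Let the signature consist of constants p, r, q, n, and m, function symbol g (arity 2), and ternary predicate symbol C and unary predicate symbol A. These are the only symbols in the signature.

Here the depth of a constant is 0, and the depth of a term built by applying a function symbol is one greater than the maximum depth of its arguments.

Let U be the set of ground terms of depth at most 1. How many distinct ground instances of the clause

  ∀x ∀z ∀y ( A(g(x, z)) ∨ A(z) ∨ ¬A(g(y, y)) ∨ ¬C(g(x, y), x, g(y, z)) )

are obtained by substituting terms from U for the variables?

Ground terms of depth ≤ 1:
  Write N_k for the number of ground terms of depth ≤ k. A term of depth ≤ k is either a constant or a function symbol applied to arguments of depth ≤ k−1, so N_k = 5 + N_{k-1}^2.
  N_0 = 5
  N_1 = 5 + 5^2 = 30
So there are 30 ground terms available for substitution.
The body mentions every one of the 3 quantified variables; since ground terms form a free algebra, no two substitutions collapse to the same formula.
Number of ground instances = 30^3 = 27000.

27000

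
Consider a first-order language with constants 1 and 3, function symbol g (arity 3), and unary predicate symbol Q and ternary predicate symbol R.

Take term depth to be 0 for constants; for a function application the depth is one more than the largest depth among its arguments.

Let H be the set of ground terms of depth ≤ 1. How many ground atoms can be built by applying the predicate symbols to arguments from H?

First count ground terms of depth ≤ 1.
Count level by level. With function symbols g/3, the terms of depth ≤ k are the 2 constants together with each function applied to depth-≤(k−1) tuples, so N_k = 2 + N_{k-1}^3.
N_0 = 2
N_1 = 2 + 2^3 = 10
Explicitly: 1, 3, g(1, 1, 1), g(1, 1, 3), g(1, 3, 1), g(1, 3, 3), g(3, 1, 1), g(3, 1, 3), g(3, 3, 1), g(3, 3, 3).
So |H| = 10.
A ground atom is a predicate applied to a tuple of terms from H, so the count is the sum over predicates of |H|^arity:
  Q: 10;  R: 10^3 = 1000
Total ground atoms: 10 + 1000 = 1010.

1010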